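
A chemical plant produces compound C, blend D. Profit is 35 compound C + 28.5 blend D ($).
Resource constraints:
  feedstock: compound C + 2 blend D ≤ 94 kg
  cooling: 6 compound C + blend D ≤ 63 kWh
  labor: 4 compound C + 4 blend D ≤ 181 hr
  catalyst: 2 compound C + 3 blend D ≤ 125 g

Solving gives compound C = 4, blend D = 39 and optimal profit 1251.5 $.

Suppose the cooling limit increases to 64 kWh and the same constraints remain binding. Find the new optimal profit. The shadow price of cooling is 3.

1254.5

Δb = 1, so new z* = 1251.5 + (3)·(1) = 1251.5 + 3 = 1254.5.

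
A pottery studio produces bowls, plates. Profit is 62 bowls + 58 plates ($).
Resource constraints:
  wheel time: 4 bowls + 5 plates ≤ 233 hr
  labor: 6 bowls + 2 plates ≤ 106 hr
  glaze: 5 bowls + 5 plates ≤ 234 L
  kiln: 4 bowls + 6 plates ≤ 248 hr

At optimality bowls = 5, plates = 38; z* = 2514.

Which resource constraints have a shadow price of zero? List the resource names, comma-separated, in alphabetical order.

glaze, wheel time

wheel time: 210/233 (slack 23)
labor: 106/106 (binding)
glaze: 215/234 (slack 19)
kiln: 248/248 (binding)
By complementary slackness, a constraint with positive slack has shadow price 0 → glaze, wheel time.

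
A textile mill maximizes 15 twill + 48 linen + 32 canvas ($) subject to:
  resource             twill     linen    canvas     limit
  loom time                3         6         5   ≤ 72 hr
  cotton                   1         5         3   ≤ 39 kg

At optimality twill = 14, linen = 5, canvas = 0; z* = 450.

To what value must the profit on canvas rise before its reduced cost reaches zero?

33

At the optimum: loom time uses 72 of 72 (binding); cotton uses 39 of 39 (binding).
The binding rows give the dual system: 3·y_loom time + 1·y_cotton = 15 and 6·y_loom time + 5·y_cotton = 48.
This yields shadow prices y_loom time = 3, y_cotton = 6.
canvas enters the basis when its profit ≥ yᵀa₃ = 3·5 + 6·3 = 33.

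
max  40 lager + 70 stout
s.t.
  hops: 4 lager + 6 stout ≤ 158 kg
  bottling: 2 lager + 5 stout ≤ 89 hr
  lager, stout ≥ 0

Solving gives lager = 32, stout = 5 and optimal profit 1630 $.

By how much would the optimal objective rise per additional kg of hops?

7.5

Both hops and bottling are binding at x*.
From A_Bᵀ y = c: 4·y_hops + 2·y_bottling = 40; 6·y_hops + 5·y_bottling = 70.
This yields shadow prices y_hops = 7.5, y_bottling = 5.
Shadow price of hops = 7.5.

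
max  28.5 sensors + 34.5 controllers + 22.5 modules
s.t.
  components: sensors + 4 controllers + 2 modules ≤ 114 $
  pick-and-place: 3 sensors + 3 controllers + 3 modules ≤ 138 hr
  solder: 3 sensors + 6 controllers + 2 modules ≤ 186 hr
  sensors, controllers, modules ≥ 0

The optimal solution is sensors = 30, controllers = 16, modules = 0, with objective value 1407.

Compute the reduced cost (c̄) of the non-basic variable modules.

-4

Binding: pick-and-place and solder. Non-binding: components (20 unused).
Slack constraints have shadow price 0 (complementary slackness).
Dual feasibility on the basic columns requires 3·y_pick-and-place + 3·y_solder = 28.5, 3·y_pick-and-place + 6·y_solder = 34.5.
→ y_pick-and-place = 7.5 and y_solder = 2.
Reduced cost of modules: c₃ − yᵀa₃ = 22.5 − (7.5·3 + 2·2) = 22.5 − 26.5 = -4.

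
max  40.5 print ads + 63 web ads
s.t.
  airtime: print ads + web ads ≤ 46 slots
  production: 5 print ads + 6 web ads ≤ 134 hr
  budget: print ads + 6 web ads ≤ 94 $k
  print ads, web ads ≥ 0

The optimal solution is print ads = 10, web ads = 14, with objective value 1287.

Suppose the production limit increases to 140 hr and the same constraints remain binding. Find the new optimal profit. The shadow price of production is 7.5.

Δb = 6, so new z* = 1287 + (7.5)·(6) = 1287 + 45 = 1332.

1332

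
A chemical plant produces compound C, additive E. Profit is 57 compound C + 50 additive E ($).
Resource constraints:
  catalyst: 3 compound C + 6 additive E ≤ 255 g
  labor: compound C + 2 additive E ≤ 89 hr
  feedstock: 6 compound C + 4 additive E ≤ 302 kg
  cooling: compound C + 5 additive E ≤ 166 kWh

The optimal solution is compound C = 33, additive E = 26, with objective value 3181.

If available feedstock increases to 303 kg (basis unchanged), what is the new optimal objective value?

Check each constraint at x*: catalyst 255/255 (tight); labor 85/89 (slack 4); feedstock 302/302 (tight); cooling 163/166 (slack 3).
Slack constraints have shadow price 0 (complementary slackness).
The binding rows give the dual system: 3·y_catalyst + 6·y_feedstock = 57 and 6·y_catalyst + 4·y_feedstock = 50.
→ y_catalyst = 3 and y_feedstock = 8.
Δz = y_feedstock·Δb = 8 × (1) = 8, so new z* = 3181 + 8 = 3189.

3189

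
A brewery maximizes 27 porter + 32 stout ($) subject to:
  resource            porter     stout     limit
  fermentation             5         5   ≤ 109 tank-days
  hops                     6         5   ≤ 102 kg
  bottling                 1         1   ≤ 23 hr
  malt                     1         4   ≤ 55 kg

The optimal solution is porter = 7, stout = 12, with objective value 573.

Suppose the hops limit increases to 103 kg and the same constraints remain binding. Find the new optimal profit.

577

Check each constraint at x*: fermentation 95/109 (slack 14); hops 102/102 (tight); bottling 19/23 (slack 4); malt 55/55 (tight).
Slack constraints have shadow price 0 (complementary slackness).
The binding rows give the dual system: 6·y_hops + 1·y_malt = 27 and 5·y_hops + 4·y_malt = 32.
→ y_hops = 4 and y_malt = 3.
Δz = y_hops·Δb = 4 × (1) = 4, so new z* = 573 + 4 = 577.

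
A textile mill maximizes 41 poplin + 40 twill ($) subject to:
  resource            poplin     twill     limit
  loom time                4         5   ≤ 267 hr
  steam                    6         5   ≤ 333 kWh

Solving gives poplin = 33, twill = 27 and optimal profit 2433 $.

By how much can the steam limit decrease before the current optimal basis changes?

Binding constraints: loom time, steam. The basis is B = [[4,5],[6,5]] with det -10.
Per unit decrease in steam, x* moves by d = (-0.5, 0.4).
The basis stays optimal until poplin reaches 0; allowable decrease = 66 kWh.

66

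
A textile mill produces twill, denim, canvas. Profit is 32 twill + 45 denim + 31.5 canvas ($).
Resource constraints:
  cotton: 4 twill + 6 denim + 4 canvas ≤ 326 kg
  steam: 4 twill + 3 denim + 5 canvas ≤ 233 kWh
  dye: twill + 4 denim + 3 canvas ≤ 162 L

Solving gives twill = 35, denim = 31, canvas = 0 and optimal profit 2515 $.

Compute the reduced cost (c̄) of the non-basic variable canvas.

At the optimum: cotton uses 326 of 326 (binding); steam uses 233 of 233 (binding); dye uses 159 of 162 (slack = 3).
By complementary slackness, y = 0 for the non-binding constraint.
From A_Bᵀ y = c: 4·y_cotton + 4·y_steam = 32; 6·y_cotton + 3·y_steam = 45.
This yields shadow prices y_cotton = 7, y_steam = 1.
Reduced cost of canvas: c₃ − yᵀa₃ = 31.5 − (7·4 + 1·5) = 31.5 − 33 = -1.5.

-1.5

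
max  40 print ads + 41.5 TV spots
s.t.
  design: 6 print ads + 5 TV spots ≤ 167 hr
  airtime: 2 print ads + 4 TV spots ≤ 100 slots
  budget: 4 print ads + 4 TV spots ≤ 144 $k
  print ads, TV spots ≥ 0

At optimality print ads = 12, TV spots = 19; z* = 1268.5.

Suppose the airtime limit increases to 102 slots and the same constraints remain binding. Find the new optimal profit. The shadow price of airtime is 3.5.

Δb = 2, so new z* = 1268.5 + (3.5)·(2) = 1268.5 + 7 = 1275.5.

1275.5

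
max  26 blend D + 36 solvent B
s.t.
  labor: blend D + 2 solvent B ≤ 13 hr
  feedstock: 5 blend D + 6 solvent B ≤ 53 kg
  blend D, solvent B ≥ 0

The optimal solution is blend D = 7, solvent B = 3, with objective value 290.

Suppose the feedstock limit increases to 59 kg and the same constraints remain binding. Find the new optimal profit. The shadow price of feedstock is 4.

314

Δb = 6, so new z* = 290 + (4)·(6) = 290 + 24 = 314.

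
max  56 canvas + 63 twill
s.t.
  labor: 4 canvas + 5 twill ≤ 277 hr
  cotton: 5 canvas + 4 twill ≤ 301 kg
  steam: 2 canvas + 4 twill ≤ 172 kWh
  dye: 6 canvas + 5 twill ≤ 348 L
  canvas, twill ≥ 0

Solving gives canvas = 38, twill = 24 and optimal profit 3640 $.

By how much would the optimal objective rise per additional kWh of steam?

7

Binding: steam and dye. Non-binding: labor (5 unused), cotton (15 unused).
By complementary slackness, y = 0 for the non-binding constraints.
The binding rows give the dual system: 2·y_steam + 6·y_dye = 56 and 4·y_steam + 5·y_dye = 63.
Solving: y_steam = 7, y_dye = 7.
Shadow price of steam = 7.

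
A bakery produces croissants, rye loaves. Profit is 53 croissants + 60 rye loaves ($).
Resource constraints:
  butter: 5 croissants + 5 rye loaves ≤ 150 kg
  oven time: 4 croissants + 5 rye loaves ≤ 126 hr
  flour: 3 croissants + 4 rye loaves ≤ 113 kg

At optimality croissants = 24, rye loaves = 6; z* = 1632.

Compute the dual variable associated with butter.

5

Binding: butter and oven time. Non-binding: flour (17 unused).
By complementary slackness, y = 0 for the non-binding constraint.
Dual feasibility on the basic columns requires 5·y_butter + 4·y_oven time = 53, 5·y_butter + 5·y_oven time = 60.
This yields shadow prices y_butter = 5, y_oven time = 7.
Shadow price of butter = 5.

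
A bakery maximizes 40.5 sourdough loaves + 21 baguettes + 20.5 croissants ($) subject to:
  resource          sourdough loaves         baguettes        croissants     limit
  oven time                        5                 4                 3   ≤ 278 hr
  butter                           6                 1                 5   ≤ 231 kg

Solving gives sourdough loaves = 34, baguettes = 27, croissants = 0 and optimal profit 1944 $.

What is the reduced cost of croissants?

-8

Both oven time and butter are binding at x*.
The binding rows give the dual system: 5·y_oven time + 6·y_butter = 40.5 and 4·y_oven time + 1·y_butter = 21.
This yields shadow prices y_oven time = 4.5, y_butter = 3.
Reduced cost of croissants: c₃ − yᵀa₃ = 20.5 − (4.5·3 + 3·5) = 20.5 − 28.5 = -8.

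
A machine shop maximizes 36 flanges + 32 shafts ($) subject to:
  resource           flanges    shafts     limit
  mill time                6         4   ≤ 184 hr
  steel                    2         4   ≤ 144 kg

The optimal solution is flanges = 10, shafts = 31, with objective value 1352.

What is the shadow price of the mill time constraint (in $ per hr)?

5

At the optimum: mill time uses 184 of 184 (binding); steel uses 144 of 144 (binding).
From A_Bᵀ y = c: 6·y_mill time + 2·y_steel = 36; 4·y_mill time + 4·y_steel = 32.
This yields shadow prices y_mill time = 5, y_steel = 3.
Shadow price of mill time = 5.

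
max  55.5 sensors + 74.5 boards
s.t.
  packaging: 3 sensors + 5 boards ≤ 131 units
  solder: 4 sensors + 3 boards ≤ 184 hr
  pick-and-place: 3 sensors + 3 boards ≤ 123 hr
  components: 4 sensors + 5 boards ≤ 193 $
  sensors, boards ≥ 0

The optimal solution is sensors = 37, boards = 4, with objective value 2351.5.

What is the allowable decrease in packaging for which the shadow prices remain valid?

Binding constraints: packaging, pick-and-place. The basis is B = [[3,5],[3,3]] with det -6.
Per unit decrease in packaging, x* moves by d = (0.5, -0.5).
The basis stays optimal until boards reaches 0; allowable decrease = 8 units.

8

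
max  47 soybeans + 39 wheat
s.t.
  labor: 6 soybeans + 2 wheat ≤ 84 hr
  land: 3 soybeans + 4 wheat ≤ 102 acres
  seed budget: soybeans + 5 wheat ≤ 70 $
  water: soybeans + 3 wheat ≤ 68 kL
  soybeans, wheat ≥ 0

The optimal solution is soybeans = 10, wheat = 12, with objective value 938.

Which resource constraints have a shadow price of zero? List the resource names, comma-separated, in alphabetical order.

land, water

labor: 84/84 (binding)
land: 78/102 (slack 24)
seed budget: 70/70 (binding)
water: 46/68 (slack 22)
By complementary slackness, a constraint with positive slack has shadow price 0 → land, water.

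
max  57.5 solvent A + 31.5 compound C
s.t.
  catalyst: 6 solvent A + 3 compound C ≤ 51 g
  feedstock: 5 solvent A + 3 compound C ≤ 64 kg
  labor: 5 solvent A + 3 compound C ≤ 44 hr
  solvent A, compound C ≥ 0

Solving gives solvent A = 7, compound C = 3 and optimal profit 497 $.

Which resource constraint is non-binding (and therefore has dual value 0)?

catalyst: 51/51 (binding)
feedstock: 44/64 (slack 20)
labor: 44/44 (binding)
By complementary slackness, a constraint with positive slack has shadow price 0 → feedstock.

feedstock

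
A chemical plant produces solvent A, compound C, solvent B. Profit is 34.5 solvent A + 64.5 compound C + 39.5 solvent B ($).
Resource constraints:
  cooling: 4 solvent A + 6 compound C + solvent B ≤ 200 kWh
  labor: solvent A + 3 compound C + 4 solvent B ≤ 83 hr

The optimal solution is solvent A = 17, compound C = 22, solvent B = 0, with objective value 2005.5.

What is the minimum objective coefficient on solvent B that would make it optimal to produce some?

Check each constraint at x*: cooling 200/200 (tight); labor 83/83 (tight).
Dual feasibility on the basic columns requires 4·y_cooling + 1·y_labor = 34.5, 6·y_cooling + 3·y_labor = 64.5.
This yields shadow prices y_cooling = 6.5, y_labor = 8.5.
solvent B enters the basis when its profit ≥ yᵀa₃ = 6.5·1 + 8.5·4 = 40.5.

40.5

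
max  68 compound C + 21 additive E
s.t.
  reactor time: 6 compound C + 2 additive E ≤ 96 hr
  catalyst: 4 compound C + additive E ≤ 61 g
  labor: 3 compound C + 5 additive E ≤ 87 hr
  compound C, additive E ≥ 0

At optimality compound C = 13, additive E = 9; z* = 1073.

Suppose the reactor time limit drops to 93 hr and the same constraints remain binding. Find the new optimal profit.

Check each constraint at x*: reactor time 96/96 (tight); catalyst 61/61 (tight); labor 84/87 (slack 3).
By complementary slackness, y = 0 for the non-binding constraint.
From A_Bᵀ y = c: 6·y_reactor time + 4·y_catalyst = 68; 2·y_reactor time + 1·y_catalyst = 21.
→ y_reactor time = 8 and y_catalyst = 5.
Δz = y_reactor time·Δb = 8 × (-3) = -24, so new z* = 1073 − 24 = 1049.

1049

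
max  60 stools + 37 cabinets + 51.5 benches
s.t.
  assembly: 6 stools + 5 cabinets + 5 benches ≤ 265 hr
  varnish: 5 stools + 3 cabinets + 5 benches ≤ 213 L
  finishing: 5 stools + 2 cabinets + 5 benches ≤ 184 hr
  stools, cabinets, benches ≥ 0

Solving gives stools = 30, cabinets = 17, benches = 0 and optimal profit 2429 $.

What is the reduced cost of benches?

Binding: assembly and finishing. Non-binding: varnish (12 unused).
By complementary slackness, y = 0 for the non-binding constraint.
Dual feasibility on the basic columns requires 6·y_assembly + 5·y_finishing = 60, 5·y_assembly + 2·y_finishing = 37.
Solving: y_assembly = 5, y_finishing = 6.
Reduced cost of benches: c₃ − yᵀa₃ = 51.5 − (5·5 + 6·5) = 51.5 − 55 = -3.5.

-3.5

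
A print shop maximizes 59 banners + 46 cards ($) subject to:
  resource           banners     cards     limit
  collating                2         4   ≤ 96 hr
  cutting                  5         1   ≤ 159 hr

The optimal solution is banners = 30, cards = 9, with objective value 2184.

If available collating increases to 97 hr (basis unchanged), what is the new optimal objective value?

At the optimum: collating uses 96 of 96 (binding); cutting uses 159 of 159 (binding).
The binding rows give the dual system: 2·y_collating + 5·y_cutting = 59 and 4·y_collating + 1·y_cutting = 46.
Solving: y_collating = 9.5, y_cutting = 8.
Δz = y_collating·Δb = 9.5 × (1) = 9.5, so new z* = 2184 + 9.5 = 2193.5.

2193.5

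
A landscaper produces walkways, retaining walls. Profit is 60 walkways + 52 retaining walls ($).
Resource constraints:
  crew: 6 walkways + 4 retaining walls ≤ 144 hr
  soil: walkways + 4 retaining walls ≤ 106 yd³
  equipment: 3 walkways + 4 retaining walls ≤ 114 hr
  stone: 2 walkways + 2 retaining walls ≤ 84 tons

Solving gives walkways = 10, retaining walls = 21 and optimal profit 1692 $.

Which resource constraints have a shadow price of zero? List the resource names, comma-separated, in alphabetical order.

crew: 144/144 (binding)
soil: 94/106 (slack 12)
equipment: 114/114 (binding)
stone: 62/84 (slack 22)
By complementary slackness, a constraint with positive slack has shadow price 0 → soil, stone.

soil, stone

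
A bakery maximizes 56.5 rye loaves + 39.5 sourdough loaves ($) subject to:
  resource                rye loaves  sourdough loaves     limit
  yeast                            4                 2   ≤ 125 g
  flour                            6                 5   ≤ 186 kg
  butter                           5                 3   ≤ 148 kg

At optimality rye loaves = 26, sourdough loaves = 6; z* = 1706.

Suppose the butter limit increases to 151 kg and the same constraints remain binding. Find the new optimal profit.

1725.5

Binding: flour and butter. Non-binding: yeast (9 unused).
By complementary slackness, y = 0 for the non-binding constraint.
Dual feasibility on the basic columns requires 6·y_flour + 5·y_butter = 56.5, 5·y_flour + 3·y_butter = 39.5.
→ y_flour = 4 and y_butter = 6.5.
Δz = y_butter·Δb = 6.5 × (3) = 19.5, so new z* = 1706 + 19.5 = 1725.5.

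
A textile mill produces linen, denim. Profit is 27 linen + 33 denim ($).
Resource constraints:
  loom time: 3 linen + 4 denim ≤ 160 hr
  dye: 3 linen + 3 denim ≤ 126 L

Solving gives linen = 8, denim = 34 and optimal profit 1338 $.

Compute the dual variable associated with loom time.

Check each constraint at x*: loom time 160/160 (tight); dye 126/126 (tight).
The binding rows give the dual system: 3·y_loom time + 3·y_dye = 27 and 4·y_loom time + 3·y_dye = 33.
This yields shadow prices y_loom time = 6, y_dye = 3.
Shadow price of loom time = 6.

6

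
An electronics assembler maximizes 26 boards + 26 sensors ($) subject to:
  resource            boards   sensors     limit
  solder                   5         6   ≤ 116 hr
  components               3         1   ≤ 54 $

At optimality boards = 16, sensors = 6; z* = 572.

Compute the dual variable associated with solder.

4

At the optimum: solder uses 116 of 116 (binding); components uses 54 of 54 (binding).
From A_Bᵀ y = c: 5·y_solder + 3·y_components = 26; 6·y_solder + 1·y_components = 26.
→ y_solder = 4 and y_components = 2.
Shadow price of solder = 4.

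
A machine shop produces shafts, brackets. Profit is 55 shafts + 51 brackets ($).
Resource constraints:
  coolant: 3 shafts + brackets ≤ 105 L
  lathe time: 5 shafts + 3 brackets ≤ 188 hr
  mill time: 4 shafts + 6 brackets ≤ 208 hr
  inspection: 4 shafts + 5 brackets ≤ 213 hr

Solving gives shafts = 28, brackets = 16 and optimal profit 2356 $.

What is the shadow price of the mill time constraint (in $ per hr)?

5

Check each constraint at x*: coolant 100/105 (slack 5); lathe time 188/188 (tight); mill time 208/208 (tight); inspection 192/213 (slack 21).
Since coolant, inspection are not tight, their duals are 0.
From A_Bᵀ y = c: 5·y_lathe time + 4·y_mill time = 55; 3·y_lathe time + 6·y_mill time = 51.
This yields shadow prices y_lathe time = 7, y_mill time = 5.
Shadow price of mill time = 5.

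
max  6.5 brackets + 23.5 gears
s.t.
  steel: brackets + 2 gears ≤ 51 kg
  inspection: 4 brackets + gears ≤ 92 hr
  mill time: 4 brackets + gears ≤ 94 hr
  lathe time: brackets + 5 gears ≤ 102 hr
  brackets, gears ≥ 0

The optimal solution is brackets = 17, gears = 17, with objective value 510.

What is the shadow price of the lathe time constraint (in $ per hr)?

Binding: steel and lathe time. Non-binding: inspection (7 unused), mill time (9 unused).
Since inspection, mill time are not tight, their duals are 0.
The binding rows give the dual system: 1·y_steel + 1·y_lathe time = 6.5 and 2·y_steel + 5·y_lathe time = 23.5.
This yields shadow prices y_steel = 3, y_lathe time = 3.5.
Shadow price of lathe time = 3.5.

3.5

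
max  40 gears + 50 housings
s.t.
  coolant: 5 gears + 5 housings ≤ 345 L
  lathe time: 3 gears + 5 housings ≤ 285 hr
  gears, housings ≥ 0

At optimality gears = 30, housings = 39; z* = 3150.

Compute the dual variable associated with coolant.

5

Check each constraint at x*: coolant 345/345 (tight); lathe time 285/285 (tight).
The binding rows give the dual system: 5·y_coolant + 3·y_lathe time = 40 and 5·y_coolant + 5·y_lathe time = 50.
→ y_coolant = 5 and y_lathe time = 5.
Shadow price of coolant = 5.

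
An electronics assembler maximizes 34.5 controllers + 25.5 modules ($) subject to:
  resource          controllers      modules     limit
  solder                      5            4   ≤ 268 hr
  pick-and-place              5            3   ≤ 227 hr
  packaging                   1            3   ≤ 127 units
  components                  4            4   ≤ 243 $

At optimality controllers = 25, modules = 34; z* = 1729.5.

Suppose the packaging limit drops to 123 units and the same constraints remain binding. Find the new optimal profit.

At the optimum: solder uses 261 of 268 (slack = 7); pick-and-place uses 227 of 227 (binding); packaging uses 127 of 127 (binding); components uses 236 of 243 (slack = 7).
Since solder, components are not tight, their duals are 0.
The binding rows give the dual system: 5·y_pick-and-place + 1·y_packaging = 34.5 and 3·y_pick-and-place + 3·y_packaging = 25.5.
→ y_pick-and-place = 6.5 and y_packaging = 2.
Δz = y_packaging·Δb = 2 × (-4) = -8, so new z* = 1729.5 − 8 = 1721.5.

1721.5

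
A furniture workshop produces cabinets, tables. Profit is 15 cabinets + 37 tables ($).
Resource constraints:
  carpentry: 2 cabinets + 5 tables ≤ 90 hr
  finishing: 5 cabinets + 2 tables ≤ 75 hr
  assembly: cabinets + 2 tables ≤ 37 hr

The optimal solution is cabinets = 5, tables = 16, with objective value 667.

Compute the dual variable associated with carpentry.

Check each constraint at x*: carpentry 90/90 (tight); finishing 57/75 (slack 18); assembly 37/37 (tight).
By complementary slackness, y = 0 for the non-binding constraint.
The binding rows give the dual system: 2·y_carpentry + 1·y_assembly = 15 and 5·y_carpentry + 2·y_assembly = 37.
→ y_carpentry = 7 and y_assembly = 1.
Shadow price of carpentry = 7.

7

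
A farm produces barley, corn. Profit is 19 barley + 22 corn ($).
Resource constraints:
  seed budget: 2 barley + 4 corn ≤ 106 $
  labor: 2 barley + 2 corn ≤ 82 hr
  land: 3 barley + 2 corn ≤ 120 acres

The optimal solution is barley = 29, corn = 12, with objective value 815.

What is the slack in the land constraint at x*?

land used = 3·29 + 2·12 = 111; slack = 120 − 111 = 9.

9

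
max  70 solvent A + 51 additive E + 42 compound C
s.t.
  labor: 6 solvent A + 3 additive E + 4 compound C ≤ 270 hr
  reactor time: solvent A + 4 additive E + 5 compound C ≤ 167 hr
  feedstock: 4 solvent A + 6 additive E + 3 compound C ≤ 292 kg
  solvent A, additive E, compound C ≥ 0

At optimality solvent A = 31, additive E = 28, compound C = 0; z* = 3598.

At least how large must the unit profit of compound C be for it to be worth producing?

Check each constraint at x*: labor 270/270 (tight); reactor time 143/167 (slack 24); feedstock 292/292 (tight).
Since reactor time is not tight, its dual is 0.
Dual feasibility on the basic columns requires 6·y_labor + 4·y_feedstock = 70, 3·y_labor + 6·y_feedstock = 51.
This yields shadow prices y_labor = 9, y_feedstock = 4.
compound C enters the basis when its profit ≥ yᵀa₃ = 9·4 + 4·3 = 48.

48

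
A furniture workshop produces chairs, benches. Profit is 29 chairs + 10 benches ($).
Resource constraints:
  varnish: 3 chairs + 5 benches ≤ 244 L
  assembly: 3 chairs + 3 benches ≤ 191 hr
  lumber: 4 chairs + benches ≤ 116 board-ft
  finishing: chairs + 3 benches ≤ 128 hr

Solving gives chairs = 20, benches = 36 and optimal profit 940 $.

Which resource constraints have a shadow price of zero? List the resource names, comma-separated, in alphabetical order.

assembly, varnish

varnish: 240/244 (slack 4)
assembly: 168/191 (slack 23)
lumber: 116/116 (binding)
finishing: 128/128 (binding)
By complementary slackness, a constraint with positive slack has shadow price 0 → assembly, varnish.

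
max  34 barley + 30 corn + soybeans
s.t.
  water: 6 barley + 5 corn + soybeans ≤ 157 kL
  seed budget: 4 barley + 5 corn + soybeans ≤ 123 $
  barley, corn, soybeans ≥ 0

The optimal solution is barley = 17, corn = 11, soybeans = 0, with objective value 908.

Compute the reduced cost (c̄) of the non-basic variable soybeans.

-5

At the optimum: water uses 157 of 157 (binding); seed budget uses 123 of 123 (binding).
Dual feasibility on the basic columns requires 6·y_water + 4·y_seed budget = 34, 5·y_water + 5·y_seed budget = 30.
This yields shadow prices y_water = 5, y_seed budget = 1.
Reduced cost of soybeans: c₃ − yᵀa₃ = 1 − (5·1 + 1·1) = 1 − 6 = -5.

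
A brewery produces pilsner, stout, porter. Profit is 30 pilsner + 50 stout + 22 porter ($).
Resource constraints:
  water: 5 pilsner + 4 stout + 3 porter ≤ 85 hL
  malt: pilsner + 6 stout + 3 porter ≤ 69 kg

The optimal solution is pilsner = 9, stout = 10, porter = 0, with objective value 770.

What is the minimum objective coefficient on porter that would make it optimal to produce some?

30

At the optimum: water uses 85 of 85 (binding); malt uses 69 of 69 (binding).
From A_Bᵀ y = c: 5·y_water + 1·y_malt = 30; 4·y_water + 6·y_malt = 50.
→ y_water = 5 and y_malt = 5.
porter enters the basis when its profit ≥ yᵀa₃ = 5·3 + 5·3 = 30.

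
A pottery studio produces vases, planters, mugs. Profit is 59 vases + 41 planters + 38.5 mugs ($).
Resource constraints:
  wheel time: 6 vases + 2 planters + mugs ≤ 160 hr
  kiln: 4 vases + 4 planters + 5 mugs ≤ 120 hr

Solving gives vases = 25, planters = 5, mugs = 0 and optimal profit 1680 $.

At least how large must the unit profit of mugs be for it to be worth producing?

At the optimum: wheel time uses 160 of 160 (binding); kiln uses 120 of 120 (binding).
From A_Bᵀ y = c: 6·y_wheel time + 4·y_kiln = 59; 2·y_wheel time + 4·y_kiln = 41.
Solving: y_wheel time = 4.5, y_kiln = 8.
mugs enters the basis when its profit ≥ yᵀa₃ = 4.5·1 + 8·5 = 44.5.

44.5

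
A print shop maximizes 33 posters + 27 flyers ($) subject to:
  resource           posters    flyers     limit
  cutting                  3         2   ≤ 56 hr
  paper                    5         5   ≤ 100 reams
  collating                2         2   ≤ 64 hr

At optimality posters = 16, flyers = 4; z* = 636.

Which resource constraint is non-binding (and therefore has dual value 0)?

collating

cutting: 56/56 (binding)
paper: 100/100 (binding)
collating: 40/64 (slack 24)
By complementary slackness, a constraint with positive slack has shadow price 0 → collating.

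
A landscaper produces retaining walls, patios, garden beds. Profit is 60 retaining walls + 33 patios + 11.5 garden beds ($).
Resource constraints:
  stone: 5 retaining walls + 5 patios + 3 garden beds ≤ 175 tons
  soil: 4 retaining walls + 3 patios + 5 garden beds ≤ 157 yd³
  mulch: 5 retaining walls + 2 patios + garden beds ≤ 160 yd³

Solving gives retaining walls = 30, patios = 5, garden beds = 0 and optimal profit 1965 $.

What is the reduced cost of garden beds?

Binding: stone and mulch. Non-binding: soil (22 unused).
Slack constraints have shadow price 0 (complementary slackness).
From A_Bᵀ y = c: 5·y_stone + 5·y_mulch = 60; 5·y_stone + 2·y_mulch = 33.
→ y_stone = 3 and y_mulch = 9.
Reduced cost of garden beds: c₃ − yᵀa₃ = 11.5 − (3·3 + 9·1) = 11.5 − 18 = -6.5.

-6.5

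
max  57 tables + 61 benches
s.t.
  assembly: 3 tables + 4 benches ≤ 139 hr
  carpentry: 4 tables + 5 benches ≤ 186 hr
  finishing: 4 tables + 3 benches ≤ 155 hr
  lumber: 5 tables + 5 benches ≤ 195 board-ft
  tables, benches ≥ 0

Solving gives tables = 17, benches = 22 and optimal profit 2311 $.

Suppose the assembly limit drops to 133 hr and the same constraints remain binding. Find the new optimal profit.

2287

Check each constraint at x*: assembly 139/139 (tight); carpentry 178/186 (slack 8); finishing 134/155 (slack 21); lumber 195/195 (tight).
Slack constraints have shadow price 0 (complementary slackness).
Dual feasibility on the basic columns requires 3·y_assembly + 5·y_lumber = 57, 4·y_assembly + 5·y_lumber = 61.
This yields shadow prices y_assembly = 4, y_lumber = 9.
Δz = y_assembly·Δb = 4 × (-6) = -24, so new z* = 2311 − 24 = 2287.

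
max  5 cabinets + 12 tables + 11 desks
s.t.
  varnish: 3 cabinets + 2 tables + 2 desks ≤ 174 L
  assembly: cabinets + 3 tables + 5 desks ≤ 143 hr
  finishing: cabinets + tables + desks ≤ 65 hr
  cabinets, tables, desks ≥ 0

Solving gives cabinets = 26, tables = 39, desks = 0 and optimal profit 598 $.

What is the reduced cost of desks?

Check each constraint at x*: varnish 156/174 (slack 18); assembly 143/143 (tight); finishing 65/65 (tight).
Slack constraints have shadow price 0 (complementary slackness).
The binding rows give the dual system: 1·y_assembly + 1·y_finishing = 5 and 3·y_assembly + 1·y_finishing = 12.
→ y_assembly = 3.5 and y_finishing = 1.5.
Reduced cost of desks: c₃ − yᵀa₃ = 11 − (3.5·5 + 1.5·1) = 11 − 19 = -8.

-8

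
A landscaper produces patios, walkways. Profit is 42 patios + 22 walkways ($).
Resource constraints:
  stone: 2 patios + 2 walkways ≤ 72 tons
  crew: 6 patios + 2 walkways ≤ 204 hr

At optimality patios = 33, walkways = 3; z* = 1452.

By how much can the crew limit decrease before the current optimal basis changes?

Binding constraints: stone, crew. The basis is B = [[2,2],[6,2]] with det -8.
Per unit decrease in crew, x* moves by d = (-0.25, 0.25).
The basis stays optimal until patios reaches 0; allowable decrease = 132 hr.

132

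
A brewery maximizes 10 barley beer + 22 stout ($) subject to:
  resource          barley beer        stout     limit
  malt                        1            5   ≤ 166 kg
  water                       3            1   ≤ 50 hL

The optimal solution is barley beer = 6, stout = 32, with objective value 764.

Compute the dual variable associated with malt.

4

At the optimum: malt uses 166 of 166 (binding); water uses 50 of 50 (binding).
Dual feasibility on the basic columns requires 1·y_malt + 3·y_water = 10, 5·y_malt + 1·y_water = 22.
Solving: y_malt = 4, y_water = 2.
Shadow price of malt = 4.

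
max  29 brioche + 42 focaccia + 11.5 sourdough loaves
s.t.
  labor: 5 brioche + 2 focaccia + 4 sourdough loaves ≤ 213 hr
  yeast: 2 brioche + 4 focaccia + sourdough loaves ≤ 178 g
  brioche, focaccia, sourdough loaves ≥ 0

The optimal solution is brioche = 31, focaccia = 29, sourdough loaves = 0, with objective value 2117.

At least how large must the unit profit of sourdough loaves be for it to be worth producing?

17.5

Check each constraint at x*: labor 213/213 (tight); yeast 178/178 (tight).
From A_Bᵀ y = c: 5·y_labor + 2·y_yeast = 29; 2·y_labor + 4·y_yeast = 42.
Solving: y_labor = 2, y_yeast = 9.5.
sourdough loaves enters the basis when its profit ≥ yᵀa₃ = 2·4 + 9.5·1 = 17.5.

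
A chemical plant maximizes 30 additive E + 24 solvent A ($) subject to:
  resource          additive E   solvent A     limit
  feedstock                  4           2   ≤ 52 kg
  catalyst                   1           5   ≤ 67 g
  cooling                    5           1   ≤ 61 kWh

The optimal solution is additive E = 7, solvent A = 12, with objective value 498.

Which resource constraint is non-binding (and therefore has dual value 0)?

feedstock: 52/52 (binding)
catalyst: 67/67 (binding)
cooling: 47/61 (slack 14)
By complementary slackness, a constraint with positive slack has shadow price 0 → cooling.

cooling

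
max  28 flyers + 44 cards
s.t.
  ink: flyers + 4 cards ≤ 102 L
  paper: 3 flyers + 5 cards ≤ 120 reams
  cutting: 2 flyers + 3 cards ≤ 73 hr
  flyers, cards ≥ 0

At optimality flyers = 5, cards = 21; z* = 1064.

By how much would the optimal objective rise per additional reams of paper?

Check each constraint at x*: ink 89/102 (slack 13); paper 120/120 (tight); cutting 73/73 (tight).
By complementary slackness, y = 0 for the non-binding constraint.
Dual feasibility on the basic columns requires 3·y_paper + 2·y_cutting = 28, 5·y_paper + 3·y_cutting = 44.
Solving: y_paper = 4, y_cutting = 8.
Shadow price of paper = 4.

4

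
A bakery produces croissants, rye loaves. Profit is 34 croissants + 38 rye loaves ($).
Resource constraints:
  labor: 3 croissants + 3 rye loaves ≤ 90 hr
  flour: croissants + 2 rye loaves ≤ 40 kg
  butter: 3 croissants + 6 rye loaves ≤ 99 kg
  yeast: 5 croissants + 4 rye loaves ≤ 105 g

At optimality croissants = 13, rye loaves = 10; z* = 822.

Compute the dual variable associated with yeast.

5

Binding: butter and yeast. Non-binding: labor (21 unused), flour (7 unused).
Since labor, flour are not tight, their duals are 0.
Dual feasibility on the basic columns requires 3·y_butter + 5·y_yeast = 34, 6·y_butter + 4·y_yeast = 38.
→ y_butter = 3 and y_yeast = 5.
Shadow price of yeast = 5.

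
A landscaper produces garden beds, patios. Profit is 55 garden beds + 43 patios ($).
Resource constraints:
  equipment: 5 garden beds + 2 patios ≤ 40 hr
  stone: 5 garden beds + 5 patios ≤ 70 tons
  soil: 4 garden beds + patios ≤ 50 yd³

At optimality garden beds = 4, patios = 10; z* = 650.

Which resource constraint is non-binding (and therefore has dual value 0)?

equipment: 40/40 (binding)
stone: 70/70 (binding)
soil: 26/50 (slack 24)
By complementary slackness, a constraint with positive slack has shadow price 0 → soil.

soil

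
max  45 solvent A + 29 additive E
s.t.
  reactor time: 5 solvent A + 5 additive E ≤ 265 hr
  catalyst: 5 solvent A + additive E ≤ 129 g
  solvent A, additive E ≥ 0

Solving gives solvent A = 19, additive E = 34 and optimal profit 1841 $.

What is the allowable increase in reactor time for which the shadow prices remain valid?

380

Binding constraints: reactor time, catalyst. The basis is B = [[5,5],[5,1]] with det -20.
Per unit increase in reactor time, x* moves by d = (-0.05, 0.25).
The basis stays optimal until solvent A reaches 0; allowable increase = 380 hr.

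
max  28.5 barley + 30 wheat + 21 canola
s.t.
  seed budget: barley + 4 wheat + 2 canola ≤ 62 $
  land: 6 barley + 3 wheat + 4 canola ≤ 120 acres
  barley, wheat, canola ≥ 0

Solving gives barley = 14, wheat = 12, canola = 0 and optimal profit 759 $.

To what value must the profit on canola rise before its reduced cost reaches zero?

25

Check each constraint at x*: seed budget 62/62 (tight); land 120/120 (tight).
The binding rows give the dual system: 1·y_seed budget + 6·y_land = 28.5 and 4·y_seed budget + 3·y_land = 30.
This yields shadow prices y_seed budget = 4.5, y_land = 4.
canola enters the basis when its profit ≥ yᵀa₃ = 4.5·2 + 4·4 = 25.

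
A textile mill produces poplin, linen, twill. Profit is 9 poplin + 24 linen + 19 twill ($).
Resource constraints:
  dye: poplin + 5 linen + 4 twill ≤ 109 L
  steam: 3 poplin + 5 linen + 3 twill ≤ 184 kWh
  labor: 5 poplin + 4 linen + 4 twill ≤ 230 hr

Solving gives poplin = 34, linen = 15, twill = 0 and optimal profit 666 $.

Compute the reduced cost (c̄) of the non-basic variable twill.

-1

Check each constraint at x*: dye 109/109 (tight); steam 177/184 (slack 7); labor 230/230 (tight).
Slack constraints have shadow price 0 (complementary slackness).
Dual feasibility on the basic columns requires 1·y_dye + 5·y_labor = 9, 5·y_dye + 4·y_labor = 24.
This yields shadow prices y_dye = 4, y_labor = 1.
Reduced cost of twill: c₃ − yᵀa₃ = 19 − (4·4 + 1·4) = 19 − 20 = -1.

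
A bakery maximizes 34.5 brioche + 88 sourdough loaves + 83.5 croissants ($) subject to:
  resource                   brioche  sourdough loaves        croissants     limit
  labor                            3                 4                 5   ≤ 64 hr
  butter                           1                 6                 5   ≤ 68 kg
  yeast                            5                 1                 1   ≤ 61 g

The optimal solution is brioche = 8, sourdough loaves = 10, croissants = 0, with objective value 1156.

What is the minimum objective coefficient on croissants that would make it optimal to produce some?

87.5

At the optimum: labor uses 64 of 64 (binding); butter uses 68 of 68 (binding); yeast uses 50 of 61 (slack = 11).
Since yeast is not tight, its dual is 0.
The binding rows give the dual system: 3·y_labor + 1·y_butter = 34.5 and 4·y_labor + 6·y_butter = 88.
→ y_labor = 8.5 and y_butter = 9.
croissants enters the basis when its profit ≥ yᵀa₃ = 8.5·5 + 9·5 = 87.5.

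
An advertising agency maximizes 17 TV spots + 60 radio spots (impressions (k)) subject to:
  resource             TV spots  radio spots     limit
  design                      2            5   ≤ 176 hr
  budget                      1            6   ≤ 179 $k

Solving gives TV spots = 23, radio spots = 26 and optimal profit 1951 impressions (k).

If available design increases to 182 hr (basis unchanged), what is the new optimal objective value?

At the optimum: design uses 176 of 176 (binding); budget uses 179 of 179 (binding).
The binding rows give the dual system: 2·y_design + 1·y_budget = 17 and 5·y_design + 6·y_budget = 60.
→ y_design = 6 and y_budget = 5.
Δz = y_design·Δb = 6 × (6) = 36, so new z* = 1951 + 36 = 1987.

1987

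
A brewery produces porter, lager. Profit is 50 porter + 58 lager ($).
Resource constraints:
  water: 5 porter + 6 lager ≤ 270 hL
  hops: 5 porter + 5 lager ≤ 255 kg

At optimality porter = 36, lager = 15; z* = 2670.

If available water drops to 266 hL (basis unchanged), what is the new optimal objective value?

2638

Check each constraint at x*: water 270/270 (tight); hops 255/255 (tight).
Dual feasibility on the basic columns requires 5·y_water + 5·y_hops = 50, 6·y_water + 5·y_hops = 58.
→ y_water = 8 and y_hops = 2.
Δz = y_water·Δb = 8 × (-4) = -32, so new z* = 2670 − 32 = 2638.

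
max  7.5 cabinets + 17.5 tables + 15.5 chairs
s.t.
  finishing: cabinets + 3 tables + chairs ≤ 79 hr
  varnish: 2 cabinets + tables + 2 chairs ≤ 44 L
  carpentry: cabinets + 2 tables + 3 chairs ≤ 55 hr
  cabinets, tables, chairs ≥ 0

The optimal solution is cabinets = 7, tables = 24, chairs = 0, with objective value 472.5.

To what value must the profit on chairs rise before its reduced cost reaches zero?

Check each constraint at x*: finishing 79/79 (tight); varnish 38/44 (slack 6); carpentry 55/55 (tight).
By complementary slackness, y = 0 for the non-binding constraint.
From A_Bᵀ y = c: 1·y_finishing + 1·y_carpentry = 7.5; 3·y_finishing + 2·y_carpentry = 17.5.
Solving: y_finishing = 2.5, y_carpentry = 5.
chairs enters the basis when its profit ≥ yᵀa₃ = 2.5·1 + 5·3 = 17.5.

17.5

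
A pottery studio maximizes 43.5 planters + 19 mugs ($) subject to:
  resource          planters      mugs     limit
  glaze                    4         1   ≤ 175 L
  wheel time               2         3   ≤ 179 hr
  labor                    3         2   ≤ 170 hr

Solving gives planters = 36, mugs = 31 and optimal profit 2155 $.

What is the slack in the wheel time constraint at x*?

14

wheel time used = 2·36 + 3·31 = 165; slack = 179 − 165 = 14.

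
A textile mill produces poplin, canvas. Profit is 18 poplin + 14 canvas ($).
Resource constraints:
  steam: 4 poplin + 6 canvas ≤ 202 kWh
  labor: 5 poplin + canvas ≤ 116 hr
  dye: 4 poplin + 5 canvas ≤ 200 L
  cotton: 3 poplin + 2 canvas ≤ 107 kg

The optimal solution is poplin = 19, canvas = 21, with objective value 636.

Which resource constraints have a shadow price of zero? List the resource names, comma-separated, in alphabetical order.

cotton, dye

steam: 202/202 (binding)
labor: 116/116 (binding)
dye: 181/200 (slack 19)
cotton: 99/107 (slack 8)
By complementary slackness, a constraint with positive slack has shadow price 0 → cotton, dye.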